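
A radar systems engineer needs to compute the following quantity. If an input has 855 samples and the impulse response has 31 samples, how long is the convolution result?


Linear convolution output length:
L = N + M - 1
  = 855 + 31 - 1
  = 885 samples

885


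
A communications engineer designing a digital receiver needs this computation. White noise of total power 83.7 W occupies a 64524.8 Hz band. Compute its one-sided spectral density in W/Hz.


Power spectral density:
PSD = P / BW
    = 83.7 / 64524.8
    = 0.00129718 W/Hz

0.00129718 W/Hz


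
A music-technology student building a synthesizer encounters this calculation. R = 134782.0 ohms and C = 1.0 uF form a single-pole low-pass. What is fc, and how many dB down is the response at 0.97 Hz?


Step 1 — cutoff frequency:
fc = 1 / (2*pi*R*C)
C = 1.0 uF = 1e-06 F
fc = 1 / (2*pi*134782.0*1e-06)
   = 1.18083 Hz

Step 2 — magnitude at f = 0.97 Hz:
|H(f)| = 1 / sqrt(1 + (f/fc)^2)
f/fc = 0.97 / 1.18083 = 0.821456
|H| = 1 / sqrt(1 + 0.67479) = 0.7727158
|H|_dB = 20*log10(0.7727158) = -2.24 dB

fc = 1.18083 Hz; |H(0.97 Hz)| = -2.24 dB


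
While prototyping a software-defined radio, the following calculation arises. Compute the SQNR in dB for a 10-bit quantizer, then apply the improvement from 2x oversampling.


Step 1 — baseline SQNR at Nyquist:
SQNR_base = 6.02*N + 1.76
          = 6.02*10 + 1.76
          = 61.96 dB

Step 2 — oversampling processing gain:
G = 10*log10(OSR) = 10*log10(2) = 3.01 dB

Step 3 — total:
SQNR_total = 61.96 + 3.01 = 64.97 dB

Base SQNR = 61.96 dB; oversampled SQNR = 64.97 dB


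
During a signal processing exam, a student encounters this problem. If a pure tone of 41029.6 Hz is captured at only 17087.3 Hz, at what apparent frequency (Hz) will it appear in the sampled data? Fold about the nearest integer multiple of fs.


Compute the nearest integer multiple of fs to the signal:
n = round(41029.6 / 17087.3) = 2
f_alias = |41029.6 - 2 * 17087.3|
        = |41029.6 - 34174.6|
        = 6855.0 Hz

6855.0


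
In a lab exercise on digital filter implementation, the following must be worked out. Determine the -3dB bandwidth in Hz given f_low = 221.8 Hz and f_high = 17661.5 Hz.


Bandwidth is the difference of -3dB frequencies:
BW = f_high - f_low
   = 17661.5 - 221.8
   = 17439.7 Hz

17439.7 Hz


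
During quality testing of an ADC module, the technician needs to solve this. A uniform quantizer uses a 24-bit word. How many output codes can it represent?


Number of quantization levels = 2^N
= 2^24
= 16777216

16777216


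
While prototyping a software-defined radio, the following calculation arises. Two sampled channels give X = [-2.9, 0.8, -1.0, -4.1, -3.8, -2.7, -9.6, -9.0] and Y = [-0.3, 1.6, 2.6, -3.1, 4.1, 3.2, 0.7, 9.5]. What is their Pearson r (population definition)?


Pearson correlation coefficient (population):
r = cov(X,Y) / (std(X) * std(Y))
Mean X = -4.0375, Mean Y = 2.2875
Cov(X,Y) = -3.786719
Std(X) = 3.378956, Std(Y) = 3.445083
r = -0.3253

-0.3253


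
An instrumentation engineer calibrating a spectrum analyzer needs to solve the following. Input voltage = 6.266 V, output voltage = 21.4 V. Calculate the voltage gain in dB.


Voltage gain in dB:
G = 20 * log10(Vout / Vin)
  = 20 * log10(21.4 / 6.266)
  = 20 * log10(3.415257)
  = 20 * 0.533423
  = 10.67 dB

10.67 dB


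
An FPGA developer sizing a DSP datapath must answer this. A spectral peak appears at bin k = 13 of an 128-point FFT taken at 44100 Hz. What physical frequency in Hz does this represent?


Frequency of DFT bin k:
f_k = k * fs / N
    = 13 * 44100 / 128
    = 573300 / 128
    = 4478.906 Hz

4478.906 Hz


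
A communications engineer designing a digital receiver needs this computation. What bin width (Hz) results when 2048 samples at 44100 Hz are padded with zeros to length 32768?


Frequency resolution after zero-padding:
N_padded = 2048 * 16 = 32768
df = fs / N_padded
   = 44100 / 32768
   = 1.3458 Hz

1.3458 Hz


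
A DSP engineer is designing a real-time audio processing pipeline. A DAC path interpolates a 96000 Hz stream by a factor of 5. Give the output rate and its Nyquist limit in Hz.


Step 1 — output sample rate after interpolation by L:
fs_out = L * fs_in = 5 * 96000 = 480000 Hz

Step 2 — Nyquist frequency of the output stream:
f_Nyq = fs_out / 2 = 480000 / 2 = 240000.0 Hz

fs_out = 480000 Hz; f_Nyquist = 240000.0 Hz


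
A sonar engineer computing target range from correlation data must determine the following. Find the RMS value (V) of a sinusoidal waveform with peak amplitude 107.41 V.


RMS voltage for a sinusoidal waveform:
V_rms = V_peak / sqrt(2)
      = 107.41 / 1.414214
      = 75.95 V

75.95 V


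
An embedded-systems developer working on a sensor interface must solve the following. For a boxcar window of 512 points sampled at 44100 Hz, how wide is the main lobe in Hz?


Main lobe width for a rectangular window:
Width = 2 * fs / N
      = 2 * 44100 / 512
      = 88200 / 512
      = 172.266 Hz

172.266 Hz


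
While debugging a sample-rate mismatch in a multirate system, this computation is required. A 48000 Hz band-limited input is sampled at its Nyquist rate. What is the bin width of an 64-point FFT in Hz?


Step 1 — Nyquist sampling rate:
fs = 2 * fmax = 2 * 48000 = 96000 Hz

Step 2 — DFT bin spacing:
df = fs / N = 96000 / 64 = 1500.0 Hz

1500.0 Hz


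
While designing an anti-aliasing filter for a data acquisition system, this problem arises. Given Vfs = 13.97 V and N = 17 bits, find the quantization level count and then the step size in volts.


Step 1 — number of quantization levels:
L = 2^N = 2^17 = 131072

Step 2 — LSB step size:
delta = Vfs / L
      = 13.97 / 131072
      = 0.00010658 V

Levels = 131072; step size = 0.00010658 V


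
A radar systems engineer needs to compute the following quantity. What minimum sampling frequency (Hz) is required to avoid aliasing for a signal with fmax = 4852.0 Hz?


The Nyquist rate is twice the maximum frequency component.
fs_min = 2 * fmax
      = 2 * 4852.0
      = 9704.0 Hz

9704.0


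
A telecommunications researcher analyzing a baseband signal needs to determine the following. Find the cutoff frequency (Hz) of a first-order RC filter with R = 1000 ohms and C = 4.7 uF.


Cutoff frequency of a first-order RC filter:
fc = 1 / (2 * pi * R * C)
C = 4.7 uF = 4.7e-06 F
fc = 1 / (2 * pi * 1000 * 4.7e-06)
   = 1 / 0.029530970943744
   = 33.862754 Hz

33.862754 Hz


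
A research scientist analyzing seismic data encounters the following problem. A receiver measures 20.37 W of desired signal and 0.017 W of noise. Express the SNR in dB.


SNR in decibels:
SNR = 10 * log10(Ps / Pn)
    = 10 * log10(20.37 / 0.017)
    = 10 * log10(1198.2353)
    = 10 * 3.0785
    = 30.79 dB

30.79 dB


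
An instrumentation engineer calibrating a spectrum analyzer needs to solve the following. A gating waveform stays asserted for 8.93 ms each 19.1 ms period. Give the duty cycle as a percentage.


Duty cycle as a percentage:
DC = (t_on / T) * 100
   = (8.93 / 19.1) * 100
   = 0.467539 * 100
   = 46.75 %

46.75 %


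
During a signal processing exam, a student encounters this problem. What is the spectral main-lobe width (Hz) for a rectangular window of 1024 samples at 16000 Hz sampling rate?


Main lobe width for a rectangular window:
Width = 2 * fs / N
      = 2 * 16000 / 1024
      = 32000 / 1024
      = 31.25 Hz

31.25 Hz


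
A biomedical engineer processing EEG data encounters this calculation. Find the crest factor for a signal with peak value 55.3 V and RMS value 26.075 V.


Crest factor is the ratio of peak to RMS:
CF = V_peak / V_rms
   = 55.3 / 26.075
   = 2.1208

2.1208


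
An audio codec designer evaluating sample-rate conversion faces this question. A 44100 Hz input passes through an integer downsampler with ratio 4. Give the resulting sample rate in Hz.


Decimation reduces the sample rate:
fs_out = fs_in / M
       = 44100 / 4
       = 11025.0 Hz

11025.0 Hz


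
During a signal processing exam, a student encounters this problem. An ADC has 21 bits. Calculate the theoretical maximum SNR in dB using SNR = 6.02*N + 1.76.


Theoretical SNR for a full-scale sinusoid:
SNR = 6.02 * N + 1.76
    = 6.02 * 21 + 1.76
    = 126.42 + 1.76
    = 128.18 dB

128.18 dB


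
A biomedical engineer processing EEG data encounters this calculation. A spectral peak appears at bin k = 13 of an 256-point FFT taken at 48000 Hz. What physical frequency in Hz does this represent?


Frequency of DFT bin k:
f_k = k * fs / N
    = 13 * 48000 / 256
    = 624000 / 256
    = 2437.5 Hz

2437.5 Hz


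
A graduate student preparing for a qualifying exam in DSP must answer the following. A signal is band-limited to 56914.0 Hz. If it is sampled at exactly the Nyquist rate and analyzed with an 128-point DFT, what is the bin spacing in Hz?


Step 1 — Nyquist sampling rate:
fs = 2 * fmax = 2 * 56914.0 = 113828.0 Hz

Step 2 — DFT bin spacing:
df = fs / N = 113828.0 / 128 = 889.2812 Hz

889.2812 Hz


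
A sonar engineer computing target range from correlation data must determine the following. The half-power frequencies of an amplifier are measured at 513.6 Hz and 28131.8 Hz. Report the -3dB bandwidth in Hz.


Bandwidth is the difference of -3dB frequencies:
BW = f_high - f_low
   = 28131.8 - 513.6
   = 27618.2 Hz

27618.2 Hz


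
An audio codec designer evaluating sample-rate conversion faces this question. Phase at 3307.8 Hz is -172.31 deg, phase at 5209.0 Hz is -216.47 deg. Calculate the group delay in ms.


Group delay from phase difference:
tau = -d(phi)/d(omega)
d(phi) = -44.16 deg = -0.770737 rad
d(omega) = 2*pi*(5209.0 - 3307.8) = 11945.5919 rad/s
tau = -(-0.770737) / 11945.5919
    = 0.0645 ms

0.0645 ms


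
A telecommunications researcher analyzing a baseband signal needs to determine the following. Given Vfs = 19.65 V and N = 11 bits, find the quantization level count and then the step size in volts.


Step 1 — number of quantization levels:
L = 2^N = 2^11 = 2048

Step 2 — LSB step size:
delta = Vfs / L
      = 19.65 / 2048
      = 0.00959473 V

Levels = 2048; step size = 0.00959473 V


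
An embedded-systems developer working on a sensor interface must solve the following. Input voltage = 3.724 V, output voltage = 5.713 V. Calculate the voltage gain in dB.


Voltage gain in dB:
G = 20 * log10(Vout / Vin)
  = 20 * log10(5.713 / 3.724)
  = 20 * log10(1.534103)
  = 20 * 0.185855
  = 3.72 dB

3.72 dB


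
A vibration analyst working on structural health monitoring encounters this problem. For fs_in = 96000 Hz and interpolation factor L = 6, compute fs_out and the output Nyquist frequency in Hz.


Step 1 — output sample rate after interpolation by L:
fs_out = L * fs_in = 6 * 96000 = 576000 Hz

Step 2 — Nyquist frequency of the output stream:
f_Nyq = fs_out / 2 = 576000 / 2 = 288000.0 Hz

fs_out = 576000 Hz; f_Nyquist = 288000.0 Hz


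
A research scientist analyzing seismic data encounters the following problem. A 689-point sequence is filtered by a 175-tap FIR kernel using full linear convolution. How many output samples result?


Linear convolution output length:
L = N + M - 1
  = 689 + 175 - 1
  = 863 samples

863


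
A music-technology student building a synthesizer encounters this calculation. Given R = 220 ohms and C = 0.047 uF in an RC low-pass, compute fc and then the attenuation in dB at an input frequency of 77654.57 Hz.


Step 1 — cutoff frequency:
fc = 1 / (2*pi*R*C)
C = 0.047 uF = 4.7e-08 F
fc = 1 / (2*pi*220*4.7e-08)
   = 15392.161 Hz

Step 2 — magnitude at f = 77654.57 Hz:
|H(f)| = 1 / sqrt(1 + (f/fc)^2)
f/fc = 77654.57 / 15392.161 = 5.045073
|H| = 1 / sqrt(1 + 25.452762) = 0.1944305
|H|_dB = 20*log10(0.1944305) = -14.22 dB

fc = 15392.161 Hz; |H(77654.57 Hz)| = -14.22 dB


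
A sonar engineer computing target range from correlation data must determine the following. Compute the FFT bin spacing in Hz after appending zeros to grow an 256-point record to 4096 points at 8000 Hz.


Frequency resolution after zero-padding:
N_padded = 256 * 16 = 4096
df = fs / N_padded
   = 8000 / 4096
   = 1.9531 Hz

1.9531 Hz


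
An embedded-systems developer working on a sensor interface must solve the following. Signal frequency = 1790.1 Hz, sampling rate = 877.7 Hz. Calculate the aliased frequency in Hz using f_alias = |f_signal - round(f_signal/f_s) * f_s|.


Compute the nearest integer multiple of fs to the signal:
n = round(1790.1 / 877.7) = 2
f_alias = |1790.1 - 2 * 877.7|
        = |1790.1 - 1755.4|
        = 34.7 Hz

34.7


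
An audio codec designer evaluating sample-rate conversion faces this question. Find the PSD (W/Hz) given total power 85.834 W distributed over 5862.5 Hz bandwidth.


Power spectral density:
PSD = P / BW
    = 85.834 / 5862.5
    = 0.01464119 W/Hz

0.01464119 W/Hz


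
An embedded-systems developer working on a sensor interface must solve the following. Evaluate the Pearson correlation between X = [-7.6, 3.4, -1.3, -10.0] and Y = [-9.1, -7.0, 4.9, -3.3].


Pearson correlation coefficient (population):
r = cov(X,Y) / (std(X) * std(Y))
Mean X = -3.875, Mean Y = -3.625
Cov(X,Y) = 3.950625
Std(X) = 5.266581, Std(Y) = 5.341992
r = 0.1404

0.1404


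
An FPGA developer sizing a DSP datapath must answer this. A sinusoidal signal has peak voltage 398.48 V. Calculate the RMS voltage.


RMS voltage for a sinusoidal waveform:
V_rms = V_peak / sqrt(2)
      = 398.48 / 1.414214
      = 281.768 V

281.768 V


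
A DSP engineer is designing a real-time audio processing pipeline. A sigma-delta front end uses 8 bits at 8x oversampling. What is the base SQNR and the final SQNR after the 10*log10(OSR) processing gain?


Step 1 — baseline SQNR at Nyquist:
SQNR_base = 6.02*N + 1.76
          = 6.02*8 + 1.76
          = 49.92 dB

Step 2 — oversampling processing gain:
G = 10*log10(OSR) = 10*log10(8) = 9.03 dB

Step 3 — total:
SQNR_total = 49.92 + 9.03 = 58.95 dB

Base SQNR = 49.92 dB; oversampled SQNR = 58.95 dB


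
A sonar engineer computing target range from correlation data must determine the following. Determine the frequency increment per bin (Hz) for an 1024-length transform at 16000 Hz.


DFT frequency resolution:
df = fs / N
   = 16000 / 1024
   = 15.625 Hz

15.625 Hz


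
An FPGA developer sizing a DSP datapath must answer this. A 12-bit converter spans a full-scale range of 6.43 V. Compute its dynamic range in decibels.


Dynamic range from full-scale to LSB:
V_min = V_max / 2^bits = 6.43 / 2^12
DR = 20 * log10(V_max / V_min)
   = 20 * log10(2^12)
   = 20 * 12 * log10(2)
   = 72.25 dB

72.25 dB


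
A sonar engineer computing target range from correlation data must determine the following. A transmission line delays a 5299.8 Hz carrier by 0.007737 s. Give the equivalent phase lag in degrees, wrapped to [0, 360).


Phase shift from frequency and time delay:
phi = 360 * f * t_delay
    = 360 * 5299.8 * 0.007737
    = 14761.64 degrees
    mod 360 = 1.64 degrees

1.64 degrees


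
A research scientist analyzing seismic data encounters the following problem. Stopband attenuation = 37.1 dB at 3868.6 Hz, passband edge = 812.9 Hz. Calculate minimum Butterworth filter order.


Butterworth filter order formula:
n = log10(10^(A/10) - 1) / (2 * log10(f_stop/f_pass))
10^(37.1/10) - 1 = 5127.6138
f_stop/f_pass = 3868.6 / 812.9 = 4.759
n = 2.7379 -> ceil = 3

3


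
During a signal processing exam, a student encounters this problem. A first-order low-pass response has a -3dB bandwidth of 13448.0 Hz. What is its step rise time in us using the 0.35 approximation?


Rise time from bandwidth relationship:
tr = 0.35 / BW
   = 0.35 / 13448.0
   = 2.60261749e-05 s
   = 26.0262 us

26.0262 us


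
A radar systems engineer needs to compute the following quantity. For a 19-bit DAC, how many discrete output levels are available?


Number of quantization levels = 2^N
= 2^19
= 524288

524288


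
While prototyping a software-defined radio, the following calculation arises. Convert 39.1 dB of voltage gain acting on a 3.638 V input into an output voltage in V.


Output voltage from dB gain:
V_out = V_in * 10^(gain_dB / 20)
      = 3.638 * 10^(39.1 / 20)
      = 3.638 * 90.157114
      = 327.9916 V

327.9916 V


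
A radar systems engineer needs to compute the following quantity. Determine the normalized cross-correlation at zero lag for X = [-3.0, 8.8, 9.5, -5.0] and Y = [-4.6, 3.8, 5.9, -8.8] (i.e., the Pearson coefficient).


Pearson correlation coefficient (population):
r = cov(X,Y) / (std(X) * std(Y))
Mean X = 2.575, Mean Y = -0.925
Cov(X,Y) = 39.204375
Std(X) = 6.617543, Std(Y) = 6.0089
r = 0.9859

0.9859


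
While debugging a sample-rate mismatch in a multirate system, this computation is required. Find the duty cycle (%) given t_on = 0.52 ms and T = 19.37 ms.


Duty cycle as a percentage:
DC = (t_on / T) * 100
   = (0.52 / 19.37) * 100
   = 0.026846 * 100
   = 2.68 %

2.68 %


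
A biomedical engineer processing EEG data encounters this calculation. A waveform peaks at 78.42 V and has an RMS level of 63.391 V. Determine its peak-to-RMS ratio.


Crest factor is the ratio of peak to RMS:
CF = V_peak / V_rms
   = 78.42 / 63.391
   = 1.2371

1.2371


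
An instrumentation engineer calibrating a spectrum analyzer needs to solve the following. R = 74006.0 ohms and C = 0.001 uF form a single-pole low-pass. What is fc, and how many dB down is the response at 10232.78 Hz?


Step 1 — cutoff frequency:
fc = 1 / (2*pi*R*C)
C = 0.001 uF = 1e-09 F
fc = 1 / (2*pi*74006.0*1e-09)
   = 2150.568 Hz

Step 2 — magnitude at f = 10232.78 Hz:
|H(f)| = 1 / sqrt(1 + (f/fc)^2)
f/fc = 10232.78 / 2150.568 = 4.758176
|H| = 1 / sqrt(1 + 22.640239) = 0.2056715
|H|_dB = 20*log10(0.2056715) = -13.74 dB

fc = 2150.568 Hz; |H(10232.78 Hz)| = -13.74 dB


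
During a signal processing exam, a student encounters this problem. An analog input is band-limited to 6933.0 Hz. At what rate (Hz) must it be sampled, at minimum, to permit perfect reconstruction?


The Nyquist rate is twice the maximum frequency component.
fs_min = 2 * fmax
      = 2 * 6933.0
      = 13866.0 Hz

13866.0


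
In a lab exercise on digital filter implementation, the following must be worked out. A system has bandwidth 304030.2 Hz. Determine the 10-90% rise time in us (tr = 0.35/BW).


Rise time from bandwidth relationship:
tr = 0.35 / BW
   = 0.35 / 304030.2
   = 1.151201427e-06 s
   = 1.1512 us

1.1512 us


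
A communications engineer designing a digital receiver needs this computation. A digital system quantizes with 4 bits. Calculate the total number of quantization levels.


Number of quantization levels = 2^N
= 2^4
= 16

16


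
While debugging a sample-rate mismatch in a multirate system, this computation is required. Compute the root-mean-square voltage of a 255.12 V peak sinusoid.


RMS voltage for a sinusoidal waveform:
V_rms = V_peak / sqrt(2)
      = 255.12 / 1.414214
      = 180.397 V

180.397 V


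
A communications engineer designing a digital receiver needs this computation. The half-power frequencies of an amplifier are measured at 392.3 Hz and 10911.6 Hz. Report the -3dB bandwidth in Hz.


Bandwidth is the difference of -3dB frequencies:
BW = f_high - f_low
   = 10911.6 - 392.3
   = 10519.3 Hz

10519.3 Hz


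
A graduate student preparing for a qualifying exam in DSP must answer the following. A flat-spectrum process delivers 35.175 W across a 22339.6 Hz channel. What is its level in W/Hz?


Power spectral density:
PSD = P / BW
    = 35.175 / 22339.6
    = 0.00157456 W/Hz

0.00157456 W/Hz


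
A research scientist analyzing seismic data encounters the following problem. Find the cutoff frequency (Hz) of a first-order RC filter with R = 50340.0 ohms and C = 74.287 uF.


Cutoff frequency of a first-order RC filter:
fc = 1 / (2 * pi * R * C)
C = 74.287 uF = 7.4287e-05 F
fc = 1 / (2 * pi * 50340.0 * 7.4287e-05)
   = 1 / 23.496647401273
   = 0.042559 Hz

0.042559 Hz


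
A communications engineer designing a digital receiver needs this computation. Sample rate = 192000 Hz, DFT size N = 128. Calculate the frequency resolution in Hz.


DFT frequency resolution:
df = fs / N
   = 192000 / 128
   = 1500.0 Hz

1500.0 Hz


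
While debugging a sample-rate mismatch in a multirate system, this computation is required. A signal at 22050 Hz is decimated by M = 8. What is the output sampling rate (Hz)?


Decimation reduces the sample rate:
fs_out = fs_in / M
       = 22050 / 8
       = 2756.25 Hz

2756.25 Hz


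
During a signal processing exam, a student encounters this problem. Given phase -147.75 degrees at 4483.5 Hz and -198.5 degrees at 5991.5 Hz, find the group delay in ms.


Group delay from phase difference:
tau = -d(phi)/d(omega)
d(phi) = -50.75 deg = -0.885755 rad
d(omega) = 2*pi*(5991.5 - 4483.5) = 9475.0434 rad/s
tau = -(-0.885755) / 9475.0434
    = 0.0935 ms

0.0935 ms


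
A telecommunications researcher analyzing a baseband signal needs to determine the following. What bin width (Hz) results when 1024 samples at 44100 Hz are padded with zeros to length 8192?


Frequency resolution after zero-padding:
N_padded = 1024 * 8 = 8192
df = fs / N_padded
   = 44100 / 8192
   = 5.3833 Hz

5.3833 Hz


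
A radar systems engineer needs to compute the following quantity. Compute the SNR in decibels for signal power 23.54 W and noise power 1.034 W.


SNR in decibels:
SNR = 10 * log10(Ps / Pn)
    = 10 * log10(23.54 / 1.034)
    = 10 * log10(22.766)
    = 10 * 1.3573
    = 13.57 dB

13.57 dB


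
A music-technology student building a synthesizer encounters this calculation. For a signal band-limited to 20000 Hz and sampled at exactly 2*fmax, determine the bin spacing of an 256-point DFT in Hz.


Step 1 — Nyquist sampling rate:
fs = 2 * fmax = 2 * 20000 = 40000 Hz

Step 2 — DFT bin spacing:
df = fs / N = 40000 / 256 = 156.25 Hz

156.25 Hz


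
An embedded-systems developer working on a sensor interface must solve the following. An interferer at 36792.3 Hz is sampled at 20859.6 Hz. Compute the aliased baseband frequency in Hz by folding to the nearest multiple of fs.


Compute the nearest integer multiple of fs to the signal:
n = round(36792.3 / 20859.6) = 2
f_alias = |36792.3 - 2 * 20859.6|
        = |36792.3 - 41719.2|
        = 4926.9 Hz

4926.9


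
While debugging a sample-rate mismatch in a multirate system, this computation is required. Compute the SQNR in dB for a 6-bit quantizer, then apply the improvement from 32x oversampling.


Step 1 — baseline SQNR at Nyquist:
SQNR_base = 6.02*N + 1.76
          = 6.02*6 + 1.76
          = 37.88 dB

Step 2 — oversampling processing gain:
G = 10*log10(OSR) = 10*log10(32) = 15.05 dB

Step 3 — total:
SQNR_total = 37.88 + 15.05 = 52.93 dB

Base SQNR = 37.88 dB; oversampled SQNR = 52.93 dB


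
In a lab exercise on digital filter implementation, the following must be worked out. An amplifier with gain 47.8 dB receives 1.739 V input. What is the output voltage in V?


Output voltage from dB gain:
V_out = V_in * 10^(gain_dB / 20)
      = 1.739 * 10^(47.8 / 20)
      = 1.739 * 245.470892
      = 426.8739 V

426.8739 V


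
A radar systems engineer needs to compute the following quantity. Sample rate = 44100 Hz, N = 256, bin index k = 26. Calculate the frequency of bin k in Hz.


Frequency of DFT bin k:
f_k = k * fs / N
    = 26 * 44100 / 256
    = 1146600 / 256
    = 4478.906 Hz

4478.906 Hz


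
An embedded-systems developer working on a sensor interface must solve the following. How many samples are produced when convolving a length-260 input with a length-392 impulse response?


Linear convolution output length:
L = N + M - 1
  = 260 + 392 - 1
  = 651 samples

651


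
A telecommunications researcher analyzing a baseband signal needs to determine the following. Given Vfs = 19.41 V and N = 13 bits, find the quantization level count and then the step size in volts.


Step 1 — number of quantization levels:
L = 2^N = 2^13 = 8192

Step 2 — LSB step size:
delta = Vfs / L
      = 19.41 / 8192
      = 0.00236938 V

Levels = 8192; step size = 0.00236938 V


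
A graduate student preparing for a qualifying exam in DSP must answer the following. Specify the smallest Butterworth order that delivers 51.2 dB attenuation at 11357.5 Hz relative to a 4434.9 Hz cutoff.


Butterworth filter order formula:
n = log10(10^(A/10) - 1) / (2 * log10(f_stop/f_pass))
10^(51.2/10) - 1 = 131824.6739
f_stop/f_pass = 11357.5 / 4434.9 = 2.5609
n = 6.2684 -> ceil = 7

7


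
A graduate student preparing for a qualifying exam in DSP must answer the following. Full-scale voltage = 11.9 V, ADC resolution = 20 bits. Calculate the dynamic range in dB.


Dynamic range from full-scale to LSB:
V_min = V_max / 2^bits = 11.9 / 2^20
DR = 20 * log10(V_max / V_min)
   = 20 * log10(2^20)
   = 20 * 20 * log10(2)
   = 120.41 dB

120.41 dB


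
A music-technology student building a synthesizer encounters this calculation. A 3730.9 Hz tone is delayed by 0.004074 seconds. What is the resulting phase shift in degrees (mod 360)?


Phase shift from frequency and time delay:
phi = 360 * f * t_delay
    = 360 * 3730.9 * 0.004074
    = 5471.89 degrees
    mod 360 = 71.89 degrees

71.89 degrees


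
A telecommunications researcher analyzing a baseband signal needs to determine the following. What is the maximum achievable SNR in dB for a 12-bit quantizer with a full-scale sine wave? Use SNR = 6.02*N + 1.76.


Theoretical SNR for a full-scale sinusoid:
SNR = 6.02 * N + 1.76
    = 6.02 * 12 + 1.76
    = 72.24 + 1.76
    = 74.0 dB

74.0 dB


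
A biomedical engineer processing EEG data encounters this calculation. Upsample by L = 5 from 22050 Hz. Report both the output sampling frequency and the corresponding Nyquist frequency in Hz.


Step 1 — output sample rate after interpolation by L:
fs_out = L * fs_in = 5 * 22050 = 110250 Hz

Step 2 — Nyquist frequency of the output stream:
f_Nyq = fs_out / 2 = 110250 / 2 = 55125.0 Hz

fs_out = 110250 Hz; f_Nyquist = 55125.0 Hz


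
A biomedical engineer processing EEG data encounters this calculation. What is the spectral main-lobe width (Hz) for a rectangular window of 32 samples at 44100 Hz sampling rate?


Main lobe width for a rectangular window:
Width = 2 * fs / N
      = 2 * 44100 / 32
      = 88200 / 32
      = 2756.25 Hz

2756.25 Hz


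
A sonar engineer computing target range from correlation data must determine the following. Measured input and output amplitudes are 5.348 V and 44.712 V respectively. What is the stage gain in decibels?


Voltage gain in dB:
G = 20 * log10(Vout / Vin)
  = 20 * log10(44.712 / 5.348)
  = 20 * log10(8.360509)
  = 20 * 0.922233
  = 18.44 dB

18.44 dB


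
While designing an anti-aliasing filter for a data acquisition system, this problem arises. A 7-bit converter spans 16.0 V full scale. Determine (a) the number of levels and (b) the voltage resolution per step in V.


Step 1 — number of quantization levels:
L = 2^N = 2^7 = 128

Step 2 — LSB step size:
delta = Vfs / L
      = 16.0 / 128
      = 0.125 V

Levels = 128; step size = 0.125 V


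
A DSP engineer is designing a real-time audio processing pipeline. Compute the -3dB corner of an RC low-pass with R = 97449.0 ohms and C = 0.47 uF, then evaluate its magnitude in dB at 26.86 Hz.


Step 1 — cutoff frequency:
fc = 1 / (2*pi*R*C)
C = 0.47 uF = 4.7e-07 F
fc = 1 / (2*pi*97449.0*4.7e-07)
   = 3.47492 Hz

Step 2 — magnitude at f = 26.86 Hz:
|H(f)| = 1 / sqrt(1 + (f/fc)^2)
f/fc = 26.86 / 3.47492 = 7.729674
|H| = 1 / sqrt(1 + 59.74786) = 0.1283023
|H|_dB = 20*log10(0.1283023) = -17.84 dB

fc = 3.47492 Hz; |H(26.86 Hz)| = -17.84 dB


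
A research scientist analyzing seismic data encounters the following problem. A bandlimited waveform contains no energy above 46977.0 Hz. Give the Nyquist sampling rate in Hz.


The Nyquist rate is twice the maximum frequency component.
fs_min = 2 * fmax
      = 2 * 46977.0
      = 93954.0 Hz

93954.0


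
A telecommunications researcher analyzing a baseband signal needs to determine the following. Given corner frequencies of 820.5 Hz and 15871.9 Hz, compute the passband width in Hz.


Bandwidth is the difference of -3dB frequencies:
BW = f_high - f_low
   = 15871.9 - 820.5
   = 15051.4 Hz

15051.4 Hz


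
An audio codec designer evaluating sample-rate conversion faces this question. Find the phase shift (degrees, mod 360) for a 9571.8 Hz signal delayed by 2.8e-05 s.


Phase shift from frequency and time delay:
phi = 360 * f * t_delay
    = 360 * 9571.8 * 2.8e-05
    = 96.48 degrees
    mod 360 = 96.48 degrees

96.48 degrees


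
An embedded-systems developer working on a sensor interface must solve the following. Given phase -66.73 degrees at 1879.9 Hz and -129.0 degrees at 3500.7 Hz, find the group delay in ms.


Group delay from phase difference:
tau = -d(phi)/d(omega)
d(phi) = -62.27 deg = -1.086817 rad
d(omega) = 2*pi*(3500.7 - 1879.9) = 10183.7867 rad/s
tau = -(-1.086817) / 10183.7867
    = 0.1067 ms

0.1067 ms


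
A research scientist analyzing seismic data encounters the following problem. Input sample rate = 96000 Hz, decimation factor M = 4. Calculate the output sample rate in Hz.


Decimation reduces the sample rate:
fs_out = fs_in / M
       = 96000 / 4
       = 24000.0 Hz

24000.0 Hz


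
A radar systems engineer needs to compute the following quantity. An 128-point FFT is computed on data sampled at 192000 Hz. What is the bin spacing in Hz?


DFT frequency resolution:
df = fs / N
   = 192000 / 128
   = 1500.0 Hz

1500.0 Hz


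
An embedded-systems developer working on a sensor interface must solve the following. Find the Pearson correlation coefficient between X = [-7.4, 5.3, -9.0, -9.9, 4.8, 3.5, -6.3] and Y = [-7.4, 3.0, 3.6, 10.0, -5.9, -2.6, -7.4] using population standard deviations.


Pearson correlation coefficient (population):
r = cov(X,Y) / (std(X) * std(Y))
Mean X = -2.7143, Mean Y = -0.9571
Cov(X,Y) = -9.960816
Std(X) = 6.38378, Std(Y) = 6.171792
r = -0.2528

-0.2528


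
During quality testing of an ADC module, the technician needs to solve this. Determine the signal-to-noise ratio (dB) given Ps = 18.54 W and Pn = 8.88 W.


SNR in decibels:
SNR = 10 * log10(Ps / Pn)
    = 10 * log10(18.54 / 8.88)
    = 10 * log10(2.0878)
    = 10 * 0.3197
    = 3.2 dB

3.2 dB


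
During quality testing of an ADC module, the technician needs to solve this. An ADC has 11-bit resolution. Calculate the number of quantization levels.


Number of quantization levels = 2^N
= 2^11
= 2048

2048


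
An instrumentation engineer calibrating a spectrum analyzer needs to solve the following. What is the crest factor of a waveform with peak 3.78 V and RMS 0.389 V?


Crest factor is the ratio of peak to RMS:
CF = V_peak / V_rms
   = 3.78 / 0.389
   = 9.7172

9.7172


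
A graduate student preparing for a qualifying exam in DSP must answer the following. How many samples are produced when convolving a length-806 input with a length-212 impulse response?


Linear convolution output length:
L = N + M - 1
  = 806 + 212 - 1
  = 1017 samples

1017


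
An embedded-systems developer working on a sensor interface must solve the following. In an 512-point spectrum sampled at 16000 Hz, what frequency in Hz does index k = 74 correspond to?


Frequency of DFT bin k:
f_k = k * fs / N
    = 74 * 16000 / 512
    = 1184000 / 512
    = 2312.5 Hz

2312.5 Hz


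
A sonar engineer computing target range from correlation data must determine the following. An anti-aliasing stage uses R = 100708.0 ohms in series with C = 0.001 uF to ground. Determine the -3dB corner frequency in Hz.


Cutoff frequency of a first-order RC filter:
fc = 1 / (2 * pi * R * C)
C = 0.001 uF = 1e-09 F
fc = 1 / (2 * pi * 100708.0 * 1e-09)
   = 1 / 0.00063276702591544
   = 1580.360479 Hz

1580.360479 Hz


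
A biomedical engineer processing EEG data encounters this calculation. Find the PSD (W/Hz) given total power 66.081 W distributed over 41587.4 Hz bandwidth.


Power spectral density:
PSD = P / BW
    = 66.081 / 41587.4
    = 0.00158897 W/Hz

0.00158897 W/Hz


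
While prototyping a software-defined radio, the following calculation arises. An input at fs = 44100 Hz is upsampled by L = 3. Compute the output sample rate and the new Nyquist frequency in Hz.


Step 1 — output sample rate after interpolation by L:
fs_out = L * fs_in = 3 * 44100 = 132300 Hz

Step 2 — Nyquist frequency of the output stream:
f_Nyq = fs_out / 2 = 132300 / 2 = 66150.0 Hz

fs_out = 132300 Hz; f_Nyquist = 66150.0 Hz


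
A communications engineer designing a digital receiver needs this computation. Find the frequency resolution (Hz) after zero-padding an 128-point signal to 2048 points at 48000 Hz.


Frequency resolution after zero-padding:
N_padded = 128 * 16 = 2048
df = fs / N_padded
   = 48000 / 2048
   = 23.4375 Hz

23.4375 Hz


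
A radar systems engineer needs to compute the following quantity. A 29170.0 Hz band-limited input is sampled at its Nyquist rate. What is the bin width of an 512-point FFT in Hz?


Step 1 — Nyquist sampling rate:
fs = 2 * fmax = 2 * 29170.0 = 58340.0 Hz

Step 2 — DFT bin spacing:
df = fs / N = 58340.0 / 512 = 113.9453 Hz

113.9453 Hz


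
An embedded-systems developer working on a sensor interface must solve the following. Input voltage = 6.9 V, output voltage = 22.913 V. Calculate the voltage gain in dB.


Voltage gain in dB:
G = 20 * log10(Vout / Vin)
  = 20 * log10(22.913 / 6.9)
  = 20 * log10(3.320725)
  = 20 * 0.521233
  = 10.42 dB

10.42 dB


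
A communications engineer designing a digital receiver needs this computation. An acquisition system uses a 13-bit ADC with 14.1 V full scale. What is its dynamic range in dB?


Dynamic range from full-scale to LSB:
V_min = V_max / 2^bits = 14.1 / 2^13
DR = 20 * log10(V_max / V_min)
   = 20 * log10(2^13)
   = 20 * 13 * log10(2)
   = 78.27 dB

78.27 dB


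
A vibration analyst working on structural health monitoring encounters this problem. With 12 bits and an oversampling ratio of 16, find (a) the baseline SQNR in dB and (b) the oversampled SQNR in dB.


Step 1 — baseline SQNR at Nyquist:
SQNR_base = 6.02*N + 1.76
          = 6.02*12 + 1.76
          = 74.0 dB

Step 2 — oversampling processing gain:
G = 10*log10(OSR) = 10*log10(16) = 12.04 dB

Step 3 — total:
SQNR_total = 74.0 + 12.04 = 86.04 dB

Base SQNR = 74.0 dB; oversampled SQNR = 86.04 dB


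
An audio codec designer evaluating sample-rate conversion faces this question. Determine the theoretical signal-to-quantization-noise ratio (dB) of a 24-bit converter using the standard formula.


Theoretical SNR for a full-scale sinusoid:
SNR = 6.02 * N + 1.76
    = 6.02 * 24 + 1.76
    = 144.48 + 1.76
    = 146.24 dB

146.24 dB


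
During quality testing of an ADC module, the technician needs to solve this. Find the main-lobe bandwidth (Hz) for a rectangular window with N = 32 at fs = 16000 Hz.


Main lobe width for a rectangular window:
Width = 2 * fs / N
      = 2 * 16000 / 32
      = 32000 / 32
      = 1000.0 Hz

1000.0 Hz


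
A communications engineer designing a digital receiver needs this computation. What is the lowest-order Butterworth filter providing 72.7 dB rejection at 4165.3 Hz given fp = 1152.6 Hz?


Butterworth filter order formula:
n = log10(10^(A/10) - 1) / (2 * log10(f_stop/f_pass))
10^(72.7/10) - 1 = 18620870.3666
f_stop/f_pass = 4165.3 / 1152.6 = 3.6138
n = 6.5147 -> ceil = 7

7


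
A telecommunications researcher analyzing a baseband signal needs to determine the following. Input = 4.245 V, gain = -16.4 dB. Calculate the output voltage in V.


Output voltage from dB gain:
V_out = V_in * 10^(gain_dB / 20)
      = 4.245 * 10^(-16.4 / 20)
      = 4.245 * 0.151356
      = 0.6425 V

0.6425 V


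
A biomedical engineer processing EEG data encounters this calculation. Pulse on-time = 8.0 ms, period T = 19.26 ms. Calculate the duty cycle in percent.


Duty cycle as a percentage:
DC = (t_on / T) * 100
   = (8.0 / 19.26) * 100
   = 0.415369 * 100
   = 41.54 %

41.54 %


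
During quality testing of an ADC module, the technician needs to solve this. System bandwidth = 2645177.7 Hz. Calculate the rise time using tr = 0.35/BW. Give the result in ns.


Rise time from bandwidth relationship:
tr = 0.35 / BW
   = 0.35 / 2645177.7
   = 1.323162523e-07 s
   = 132.3163 ns

132.3163 ns


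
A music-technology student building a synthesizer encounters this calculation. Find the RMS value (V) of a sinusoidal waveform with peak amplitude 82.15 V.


RMS voltage for a sinusoidal waveform:
V_rms = V_peak / sqrt(2)
      = 82.15 / 1.414214
      = 58.089 V

58.089 V


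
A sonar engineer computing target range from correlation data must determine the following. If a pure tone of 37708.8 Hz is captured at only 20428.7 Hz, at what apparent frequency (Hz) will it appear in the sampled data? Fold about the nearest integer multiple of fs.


Compute the nearest integer multiple of fs to the signal:
n = round(37708.8 / 20428.7) = 2
f_alias = |37708.8 - 2 * 20428.7|
        = |37708.8 - 40857.4|
        = 3148.6 Hz

3148.6


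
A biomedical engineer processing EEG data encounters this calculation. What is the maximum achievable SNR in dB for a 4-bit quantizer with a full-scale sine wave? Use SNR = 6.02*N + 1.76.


Theoretical SNR for a full-scale sinusoid:
SNR = 6.02 * N + 1.76
    = 6.02 * 4 + 1.76
    = 24.08 + 1.76
    = 25.84 dB

25.84 dB


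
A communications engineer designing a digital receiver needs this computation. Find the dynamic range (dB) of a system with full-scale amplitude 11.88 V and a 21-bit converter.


Dynamic range from full-scale to LSB:
V_min = V_max / 2^bits = 11.88 / 2^21
DR = 20 * log10(V_max / V_min)
   = 20 * log10(2^21)
   = 20 * 21 * log10(2)
   = 126.43 dB

126.43 dB


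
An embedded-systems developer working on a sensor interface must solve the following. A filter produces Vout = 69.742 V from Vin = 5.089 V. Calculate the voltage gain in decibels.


Voltage gain in dB:
G = 20 * log10(Vout / Vin)
  = 20 * log10(69.742 / 5.089)
  = 20 * log10(13.704461)
  = 20 * 1.136862
  = 22.74 dB

22.74 dB


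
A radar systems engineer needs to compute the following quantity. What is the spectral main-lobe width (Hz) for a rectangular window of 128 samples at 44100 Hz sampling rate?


Main lobe width for a rectangular window:
Width = 2 * fs / N
      = 2 * 44100 / 128
      = 88200 / 128
      = 689.062 Hz

689.062 Hz


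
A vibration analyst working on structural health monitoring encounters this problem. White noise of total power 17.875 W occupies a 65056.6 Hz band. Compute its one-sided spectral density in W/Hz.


Power spectral density:
PSD = P / BW
    = 17.875 / 65056.6
    = 0.00027476 W/Hz

0.00027476 W/Hz


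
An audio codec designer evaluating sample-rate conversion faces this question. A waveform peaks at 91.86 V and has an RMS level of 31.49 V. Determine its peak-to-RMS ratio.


Crest factor is the ratio of peak to RMS:
CF = V_peak / V_rms
   = 91.86 / 31.49
   = 2.9171

2.9171


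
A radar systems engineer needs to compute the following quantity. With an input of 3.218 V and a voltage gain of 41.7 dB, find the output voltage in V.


Output voltage from dB gain:
V_out = V_in * 10^(gain_dB / 20)
      = 3.218 * 10^(41.7 / 20)
      = 3.218 * 121.6186
      = 391.3687 V

391.3687 V


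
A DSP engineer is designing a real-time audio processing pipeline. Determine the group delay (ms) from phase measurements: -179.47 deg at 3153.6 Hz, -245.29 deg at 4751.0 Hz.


Group delay from phase difference:
tau = -d(phi)/d(omega)
d(phi) = -65.82 deg = -1.148776 rad
d(omega) = 2*pi*(4751.0 - 3153.6) = 10036.7602 rad/s
tau = -(-1.148776) / 10036.7602
    = 0.1145 ms

0.1145 ms


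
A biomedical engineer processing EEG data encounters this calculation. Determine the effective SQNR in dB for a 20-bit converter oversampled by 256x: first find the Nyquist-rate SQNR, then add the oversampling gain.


Step 1 — baseline SQNR at Nyquist:
SQNR_base = 6.02*N + 1.76
          = 6.02*20 + 1.76
          = 122.16 dB

Step 2 — oversampling processing gain:
G = 10*log10(OSR) = 10*log10(256) = 24.08 dB

Step 3 — total:
SQNR_total = 122.16 + 24.08 = 146.24 dB

Base SQNR = 122.16 dB; oversampled SQNR = 146.24 dB
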